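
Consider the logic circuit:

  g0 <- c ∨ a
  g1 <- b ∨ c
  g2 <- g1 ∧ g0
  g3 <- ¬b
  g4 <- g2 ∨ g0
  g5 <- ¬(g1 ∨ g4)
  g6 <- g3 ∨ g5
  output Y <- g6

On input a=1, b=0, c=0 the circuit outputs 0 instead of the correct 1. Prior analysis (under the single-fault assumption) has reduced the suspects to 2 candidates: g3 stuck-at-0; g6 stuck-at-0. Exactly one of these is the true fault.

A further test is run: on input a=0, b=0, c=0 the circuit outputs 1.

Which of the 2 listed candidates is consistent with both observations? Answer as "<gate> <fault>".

g3 stuck-at-0

Evaluate each candidate on input a=0, b=0, c=0:
  g3 stuck-at-0: g0=0, g1=0, g2=0, g3=0 [stuck-at-0], g4=0, g5=1, g6=1 → 1 — matches
  g6 stuck-at-0: g0=0, g1=0, g2=0, g3=1, g4=0, g5=1, g6=0 [stuck-at-0] → 0 — eliminated
Only g3 stuck-at-0 reproduces the observed 1.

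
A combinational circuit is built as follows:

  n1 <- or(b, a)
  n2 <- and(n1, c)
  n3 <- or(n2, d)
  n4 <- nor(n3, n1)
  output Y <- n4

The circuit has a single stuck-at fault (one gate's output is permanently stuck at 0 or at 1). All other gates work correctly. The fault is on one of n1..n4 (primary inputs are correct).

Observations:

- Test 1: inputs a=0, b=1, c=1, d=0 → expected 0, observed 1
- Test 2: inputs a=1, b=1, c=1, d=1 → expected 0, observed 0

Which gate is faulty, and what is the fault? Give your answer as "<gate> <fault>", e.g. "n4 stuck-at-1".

Fault-free values for test 1 (a=0, b=1, c=1, d=0): n1=1, n2=1, n3=1, n4=0, giving Y=0. Observed 1.
Test 1: faults giving observed 1 are {n1 stuck-at-0, n4 stuck-at-1}.
Test 2 (a=1, b=1, c=1, d=1): fault-free n1=1, n2=1, n3=1, n4=0 → 0; observed 0. Eliminates n4 stuck-at-1.
Only n1 stuck-at-0 is consistent with every test.

n1 stuck-at-0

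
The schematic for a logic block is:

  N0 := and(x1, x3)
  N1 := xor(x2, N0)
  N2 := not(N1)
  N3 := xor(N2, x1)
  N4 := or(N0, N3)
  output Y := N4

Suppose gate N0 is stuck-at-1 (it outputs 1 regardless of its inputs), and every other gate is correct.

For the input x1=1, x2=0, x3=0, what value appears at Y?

1

Propagate with N0 forced: N0=1 [stuck-at-1], N1=1, N2=0, N3=1, N4=1.
So Y = 1. (Without the fault it would be 0.)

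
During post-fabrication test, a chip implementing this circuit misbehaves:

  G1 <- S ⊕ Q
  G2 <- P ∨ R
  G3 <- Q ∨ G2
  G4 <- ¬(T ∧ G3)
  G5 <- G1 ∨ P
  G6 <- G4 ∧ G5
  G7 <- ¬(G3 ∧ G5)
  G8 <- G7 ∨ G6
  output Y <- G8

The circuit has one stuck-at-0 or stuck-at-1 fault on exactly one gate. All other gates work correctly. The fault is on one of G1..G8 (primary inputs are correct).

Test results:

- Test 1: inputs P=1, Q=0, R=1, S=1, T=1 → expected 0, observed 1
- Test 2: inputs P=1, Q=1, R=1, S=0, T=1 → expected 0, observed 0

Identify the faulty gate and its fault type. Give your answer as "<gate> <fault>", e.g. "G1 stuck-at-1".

Fault-free values for test 1 (P=1, Q=0, R=1, S=1, T=1): G1=1, G2=1, G3=1, G4=0, G5=1, G6=0, G7=0, G8=0, giving Y=0. Observed 1.
Test 1: faults giving observed 1 are {G2 stuck-at-0, G3 stuck-at-0, G4 stuck-at-1, G5 stuck-at-0, G6 stuck-at-1, G7 stuck-at-1, G8 stuck-at-1}.
Test 2 (P=1, Q=1, R=1, S=0, T=1): fault-free G1=1, G2=1, G3=1, G4=0, G5=1, G6=0, G7=0, G8=0 → 0; observed 0. Eliminates G3 stuck-at-0, G4 stuck-at-1, G5 stuck-at-0, G6 stuck-at-1, G7 stuck-at-1, G8 stuck-at-1.
Only G2 stuck-at-0 is consistent with every test.

G2 stuck-at-0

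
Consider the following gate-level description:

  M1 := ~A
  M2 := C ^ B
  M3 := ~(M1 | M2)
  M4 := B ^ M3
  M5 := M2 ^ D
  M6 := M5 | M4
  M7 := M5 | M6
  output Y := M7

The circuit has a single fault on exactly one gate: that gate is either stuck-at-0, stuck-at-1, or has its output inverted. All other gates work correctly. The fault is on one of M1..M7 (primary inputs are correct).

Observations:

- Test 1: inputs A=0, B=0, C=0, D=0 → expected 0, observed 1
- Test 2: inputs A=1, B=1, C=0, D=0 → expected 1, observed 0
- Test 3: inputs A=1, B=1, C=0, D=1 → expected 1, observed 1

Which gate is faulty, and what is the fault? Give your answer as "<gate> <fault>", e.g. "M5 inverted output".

Fault-free values for test 1 (A=0, B=0, C=0, D=0): M1=1, M2=0, M3=0, M4=0, M5=0, M6=0, M7=0, giving Y=0. Observed 1.
Test 1: faults giving observed 1 are {M1 stuck-at-0, M1 inverted output, M2 stuck-at-1, M2 inverted output, M3 stuck-at-1, M3 inverted output, M4 stuck-at-1, M4 inverted output, M5 stuck-at-1, M5 inverted output, M6 stuck-at-1, M6 inverted output, M7 stuck-at-1, M7 inverted output}.
Test 2 (A=1, B=1, C=0, D=0): fault-free M1=0, M2=1, M3=0, M4=1, M5=1, M6=1, M7=1 → 1; observed 0. Eliminates M1 stuck-at-0, M1 inverted output, M2 stuck-at-1, M3 stuck-at-1, M3 inverted output, M4 stuck-at-1, M4 inverted output, M5 stuck-at-1, M5 inverted output, M6 stuck-at-1, M6 inverted output, M7 stuck-at-1.
Test 3 (A=1, B=1, C=0, D=1): fault-free M1=0, M2=1, M3=0, M4=1, M5=0, M6=1, M7=1 → 1; observed 1. Eliminates M7 inverted output.
Only M2 inverted output is consistent with every test.

M2 inverted output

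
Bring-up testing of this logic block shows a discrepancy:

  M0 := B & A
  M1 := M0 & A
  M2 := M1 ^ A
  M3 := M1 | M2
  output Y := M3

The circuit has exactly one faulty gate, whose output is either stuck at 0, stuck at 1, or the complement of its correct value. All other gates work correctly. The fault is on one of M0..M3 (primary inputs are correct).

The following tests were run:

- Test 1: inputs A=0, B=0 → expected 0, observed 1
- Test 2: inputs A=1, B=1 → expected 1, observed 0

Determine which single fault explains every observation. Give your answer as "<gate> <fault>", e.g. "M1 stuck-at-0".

M3 inverted output

Fault-free values for test 1 (A=0, B=0): M0=0, M1=0, M2=0, M3=0, giving Y=0. Observed 1.
Test 1: faults giving observed 1 are {M1 stuck-at-1, M1 inverted output, M2 stuck-at-1, M2 inverted output, M3 stuck-at-1, M3 inverted output}.
Test 2 (A=1, B=1): fault-free M0=1, M1=1, M2=0, M3=1 → 1; observed 0. Eliminates M1 stuck-at-1, M1 inverted output, M2 stuck-at-1, M2 inverted output, M3 stuck-at-1.
Only M3 inverted output is consistent with every test.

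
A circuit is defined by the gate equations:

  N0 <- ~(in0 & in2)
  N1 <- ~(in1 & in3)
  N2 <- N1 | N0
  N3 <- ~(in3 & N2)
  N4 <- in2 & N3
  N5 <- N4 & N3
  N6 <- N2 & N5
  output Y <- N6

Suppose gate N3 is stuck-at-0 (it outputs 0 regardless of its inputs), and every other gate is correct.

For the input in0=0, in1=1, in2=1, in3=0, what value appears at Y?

0

Propagate with N3 forced: N0=1, N1=1, N2=1, N3=0 [stuck-at-0], N4=0, N5=0, N6=0.
So Y = 0. (Without the fault it would be 1.)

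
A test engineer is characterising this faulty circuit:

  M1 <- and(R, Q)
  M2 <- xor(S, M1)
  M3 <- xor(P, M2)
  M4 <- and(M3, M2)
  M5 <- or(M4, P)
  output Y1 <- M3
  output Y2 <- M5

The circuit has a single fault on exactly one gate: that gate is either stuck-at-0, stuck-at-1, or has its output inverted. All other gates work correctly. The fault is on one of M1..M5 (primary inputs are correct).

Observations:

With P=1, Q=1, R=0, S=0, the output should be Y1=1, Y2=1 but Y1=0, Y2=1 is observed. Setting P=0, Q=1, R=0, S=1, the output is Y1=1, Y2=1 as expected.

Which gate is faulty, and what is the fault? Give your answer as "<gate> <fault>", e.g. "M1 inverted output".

M2 stuck-at-1

Fault-free values for test 1 (P=1, Q=1, R=0, S=0): M1=0, M2=0, M3=1, M4=0, M5=1, giving Y1=1, Y2=1. Observed Y1=0, Y2=1.
Test 1: faults giving observed Y1=0, Y2=1 are {M1 stuck-at-1, M1 inverted output, M2 stuck-at-1, M2 inverted output, M3 stuck-at-0, M3 inverted output}.
Test 2 (P=0, Q=1, R=0, S=1): fault-free M1=0, M2=1, M3=1, M4=1, M5=1 → Y1=1, Y2=1; observed Y1=1, Y2=1. Eliminates M1 stuck-at-1, M1 inverted output, M2 inverted output, M3 stuck-at-0, M3 inverted output.
Only M2 stuck-at-1 is consistent with every test.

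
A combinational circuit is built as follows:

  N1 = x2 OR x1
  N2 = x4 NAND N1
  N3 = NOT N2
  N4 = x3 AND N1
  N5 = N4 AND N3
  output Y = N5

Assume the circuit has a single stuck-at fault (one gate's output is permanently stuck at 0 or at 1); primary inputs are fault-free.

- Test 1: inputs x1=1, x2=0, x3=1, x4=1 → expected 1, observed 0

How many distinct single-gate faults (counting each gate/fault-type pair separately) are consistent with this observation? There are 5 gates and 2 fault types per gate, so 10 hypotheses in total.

5

Fault-free: N1=1, N2=0, N3=1, N4=1, N5=1 → 1. Observed 0.
  N1 stuck-at-0: output 0 ✓
  N1 stuck-at-1: output 1 ✗
  N2 stuck-at-0: output 1 ✗
  N2 stuck-at-1: output 0 ✓
  N3 stuck-at-0: output 0 ✓
  N3 stuck-at-1: output 1 ✗
  N4 stuck-at-0: output 0 ✓
  N4 stuck-at-1: output 1 ✗
  N5 stuck-at-0: output 0 ✓
  N5 stuck-at-1: output 1 ✗
Consistent faults: {N1 stuck-at-0, N2 stuck-at-1, N3 stuck-at-0, N4 stuck-at-0, N5 stuck-at-0} — 5 in all.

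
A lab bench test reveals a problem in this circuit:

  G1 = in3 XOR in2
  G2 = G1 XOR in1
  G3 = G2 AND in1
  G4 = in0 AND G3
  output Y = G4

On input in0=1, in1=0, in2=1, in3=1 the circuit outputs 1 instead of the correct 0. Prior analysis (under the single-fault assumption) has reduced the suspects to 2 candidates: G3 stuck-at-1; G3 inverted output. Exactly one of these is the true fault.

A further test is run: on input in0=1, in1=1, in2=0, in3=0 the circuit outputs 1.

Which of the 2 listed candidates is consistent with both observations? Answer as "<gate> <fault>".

Evaluate each candidate on input in0=1, in1=1, in2=0, in3=0:
  G3 stuck-at-1: G1=0, G2=1, G3=1 [stuck-at-1], G4=1 → 1 — matches
  G3 inverted output: G1=0, G2=1, G3=0 [inverted output], G4=0 → 0 — eliminated
Only G3 stuck-at-1 reproduces the observed 1.

G3 stuck-at-1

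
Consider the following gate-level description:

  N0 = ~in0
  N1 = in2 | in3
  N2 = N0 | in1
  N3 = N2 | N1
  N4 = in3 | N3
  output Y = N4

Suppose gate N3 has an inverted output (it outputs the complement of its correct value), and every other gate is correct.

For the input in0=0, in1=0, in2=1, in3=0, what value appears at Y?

Propagate with N3 forced: N0=1, N1=1, N2=1, N3=0 [inverted output], N4=0.
So Y = 0. (Without the fault it would be 1.)

0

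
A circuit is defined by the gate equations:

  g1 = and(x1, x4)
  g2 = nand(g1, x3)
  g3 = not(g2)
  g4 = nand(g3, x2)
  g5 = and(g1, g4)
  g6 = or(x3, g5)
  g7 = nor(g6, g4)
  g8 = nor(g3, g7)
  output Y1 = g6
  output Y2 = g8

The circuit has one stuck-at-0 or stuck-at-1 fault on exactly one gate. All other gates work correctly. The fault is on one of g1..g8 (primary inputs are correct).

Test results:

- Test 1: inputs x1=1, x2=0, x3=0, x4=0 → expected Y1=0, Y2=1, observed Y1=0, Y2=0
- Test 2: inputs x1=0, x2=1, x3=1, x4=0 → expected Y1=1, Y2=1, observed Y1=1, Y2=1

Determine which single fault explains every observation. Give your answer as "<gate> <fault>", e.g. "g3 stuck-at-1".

g4 stuck-at-0

Fault-free values for test 1 (x1=1, x2=0, x3=0, x4=0): g1=0, g2=1, g3=0, g4=1, g5=0, g6=0, g7=0, g8=1, giving Y1=0, Y2=1. Observed Y1=0, Y2=0.
Test 1: faults giving observed Y1=0, Y2=0 are {g2 stuck-at-0, g3 stuck-at-1, g4 stuck-at-0, g7 stuck-at-1, g8 stuck-at-0}.
Test 2 (x1=0, x2=1, x3=1, x4=0): fault-free g1=0, g2=1, g3=0, g4=1, g5=0, g6=1, g7=0, g8=1 → Y1=1, Y2=1; observed Y1=1, Y2=1. Eliminates g2 stuck-at-0, g3 stuck-at-1, g7 stuck-at-1, g8 stuck-at-0.
Only g4 stuck-at-0 is consistent with every test.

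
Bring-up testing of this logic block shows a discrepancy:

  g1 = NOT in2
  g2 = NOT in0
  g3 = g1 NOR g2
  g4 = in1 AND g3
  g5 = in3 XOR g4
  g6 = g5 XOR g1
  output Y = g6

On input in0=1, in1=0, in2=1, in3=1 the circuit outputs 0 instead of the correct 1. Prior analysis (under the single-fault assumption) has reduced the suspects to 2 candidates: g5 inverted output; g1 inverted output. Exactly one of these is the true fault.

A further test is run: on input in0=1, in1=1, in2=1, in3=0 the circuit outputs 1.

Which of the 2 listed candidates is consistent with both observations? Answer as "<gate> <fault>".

Evaluate each candidate on input in0=1, in1=1, in2=1, in3=0:
  g5 inverted output: g1=0, g2=0, g3=1, g4=1, g5=0 [inverted output], g6=0 → 0 — eliminated
  g1 inverted output: g1=1 [inverted output], g2=0, g3=0, g4=0, g5=0, g6=1 → 1 — matches
Only g1 inverted output reproduces the observed 1.

g1 inverted output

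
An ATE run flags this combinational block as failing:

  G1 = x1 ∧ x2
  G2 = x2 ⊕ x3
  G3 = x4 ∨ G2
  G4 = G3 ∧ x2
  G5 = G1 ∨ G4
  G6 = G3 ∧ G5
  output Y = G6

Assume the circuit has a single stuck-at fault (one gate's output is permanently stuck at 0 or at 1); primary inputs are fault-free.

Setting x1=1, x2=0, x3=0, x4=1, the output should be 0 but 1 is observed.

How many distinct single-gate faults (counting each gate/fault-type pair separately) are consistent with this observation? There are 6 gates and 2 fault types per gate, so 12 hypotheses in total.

Fault-free: G1=0, G2=0, G3=1, G4=0, G5=0, G6=0 → 0. Observed 1.
  G1 stuck-at-0: output 0 ✗
  G1 stuck-at-1: output 1 ✓
  G2 stuck-at-0: output 0 ✗
  G2 stuck-at-1: output 0 ✗
  G3 stuck-at-0: output 0 ✗
  G3 stuck-at-1: output 0 ✗
  G4 stuck-at-0: output 0 ✗
  G4 stuck-at-1: output 1 ✓
  G5 stuck-at-0: output 0 ✗
  G5 stuck-at-1: output 1 ✓
  G6 stuck-at-0: output 0 ✗
  G6 stuck-at-1: output 1 ✓
Consistent faults: {G1 stuck-at-1, G4 stuck-at-1, G5 stuck-at-1, G6 stuck-at-1} — 4 in all.

4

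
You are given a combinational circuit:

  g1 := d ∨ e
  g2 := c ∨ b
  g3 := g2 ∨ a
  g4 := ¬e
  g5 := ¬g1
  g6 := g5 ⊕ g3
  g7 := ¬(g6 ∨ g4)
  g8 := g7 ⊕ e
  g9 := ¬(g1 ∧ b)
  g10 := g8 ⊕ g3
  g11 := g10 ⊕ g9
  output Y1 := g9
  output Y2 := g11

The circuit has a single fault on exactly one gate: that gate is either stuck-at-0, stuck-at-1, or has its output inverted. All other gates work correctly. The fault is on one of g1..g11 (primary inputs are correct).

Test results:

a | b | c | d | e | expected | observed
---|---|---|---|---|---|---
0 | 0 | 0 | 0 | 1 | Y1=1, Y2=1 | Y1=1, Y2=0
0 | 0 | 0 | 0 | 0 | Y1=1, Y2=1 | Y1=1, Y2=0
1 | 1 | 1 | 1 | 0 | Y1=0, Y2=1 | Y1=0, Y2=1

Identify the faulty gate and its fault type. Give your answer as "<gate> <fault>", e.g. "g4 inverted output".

g10 stuck-at-1

Fault-free values for test 1 (a=0, b=0, c=0, d=0, e=1): g1=1, g2=0, g3=0, g4=0, g5=0, g6=0, g7=1, g8=0, g9=1, g10=0, g11=1, giving Y1=1, Y2=1. Observed Y1=1, Y2=0.
Test 1: faults giving observed Y1=1, Y2=0 are {g1 stuck-at-0, g1 inverted output, g4 stuck-at-1, g4 inverted output, g5 stuck-at-1, g5 inverted output, g6 stuck-at-1, g6 inverted output, g7 stuck-at-0, g7 inverted output, g8 stuck-at-1, g8 inverted output, g10 stuck-at-1, g10 inverted output, g11 stuck-at-0, g11 inverted output}.
Test 2 (a=0, b=0, c=0, d=0, e=0): fault-free g1=0, g2=0, g3=0, g4=1, g5=1, g6=1, g7=0, g8=0, g9=1, g10=0, g11=1 → Y1=1, Y2=1; observed Y1=1, Y2=0. Eliminates g1 stuck-at-0, g1 inverted output, g4 stuck-at-1, g4 inverted output, g5 stuck-at-1, g5 inverted output, g6 stuck-at-1, g6 inverted output, g7 stuck-at-0.
Test 3 (a=1, b=1, c=1, d=1, e=0): fault-free g1=1, g2=1, g3=1, g4=1, g5=0, g6=1, g7=0, g8=0, g9=0, g10=1, g11=1 → Y1=0, Y2=1; observed Y1=0, Y2=1. Eliminates g7 inverted output, g8 stuck-at-1, g8 inverted output, g10 inverted output, g11 stuck-at-0, g11 inverted output.
Only g10 stuck-at-1 is consistent with every test.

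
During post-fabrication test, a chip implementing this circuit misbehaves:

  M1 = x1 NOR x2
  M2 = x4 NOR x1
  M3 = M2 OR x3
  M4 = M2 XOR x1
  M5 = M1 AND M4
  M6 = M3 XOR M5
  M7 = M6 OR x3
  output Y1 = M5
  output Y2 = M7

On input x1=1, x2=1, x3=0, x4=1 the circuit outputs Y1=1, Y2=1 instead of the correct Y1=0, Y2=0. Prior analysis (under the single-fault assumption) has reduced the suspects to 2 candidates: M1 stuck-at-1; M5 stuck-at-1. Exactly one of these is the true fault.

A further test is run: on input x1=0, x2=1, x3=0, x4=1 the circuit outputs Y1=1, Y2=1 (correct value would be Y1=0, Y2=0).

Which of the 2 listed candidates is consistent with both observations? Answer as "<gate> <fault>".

Evaluate each candidate on input x1=0, x2=1, x3=0, x4=1:
  M1 stuck-at-1: M1=1 [stuck-at-1], M2=0, M3=0, M4=0, M5=0, M6=0, M7=0 → Y1=0, Y2=0 — eliminated
  M5 stuck-at-1: M1=0, M2=0, M3=0, M4=0, M5=1 [stuck-at-1], M6=1, M7=1 → Y1=1, Y2=1 — matches
Only M5 stuck-at-1 reproduces the observed Y1=1, Y2=1.

M5 stuck-at-1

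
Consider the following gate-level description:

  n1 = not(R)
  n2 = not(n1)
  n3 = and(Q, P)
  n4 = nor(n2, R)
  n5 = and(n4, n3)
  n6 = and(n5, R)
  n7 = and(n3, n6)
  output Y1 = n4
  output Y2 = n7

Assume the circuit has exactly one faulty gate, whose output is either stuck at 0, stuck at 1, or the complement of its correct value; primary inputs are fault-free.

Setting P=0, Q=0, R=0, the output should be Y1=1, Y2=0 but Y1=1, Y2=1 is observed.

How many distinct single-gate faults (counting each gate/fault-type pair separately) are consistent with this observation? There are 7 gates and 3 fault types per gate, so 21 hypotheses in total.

2

Fault-free: n1=1, n2=0, n3=0, n4=1, n5=0, n6=0, n7=0 → Y1=1, Y2=0. Observed Y1=1, Y2=1.
  n1: none of the 3 fault types match ✗
  n2: none of the 3 fault types match ✗
  n3: none of the 3 fault types match ✗
  n4: none of the 3 fault types match ✗
  n5: none of the 3 fault types match ✗
  n6: none of the 3 fault types match ✗
  n7: stuck-at-1, inverted output ✓; others ✗
Consistent faults: {n7 stuck-at-1, n7 inverted output} — 2 in all.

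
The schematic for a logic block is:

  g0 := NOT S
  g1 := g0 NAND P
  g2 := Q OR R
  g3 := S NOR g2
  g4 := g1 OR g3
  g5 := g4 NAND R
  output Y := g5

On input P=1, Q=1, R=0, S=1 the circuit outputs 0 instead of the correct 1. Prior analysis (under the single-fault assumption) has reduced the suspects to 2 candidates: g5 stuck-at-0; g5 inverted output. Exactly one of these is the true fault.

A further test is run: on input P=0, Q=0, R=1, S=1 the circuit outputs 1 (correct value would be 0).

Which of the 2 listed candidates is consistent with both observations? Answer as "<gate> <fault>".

g5 inverted output

Evaluate each candidate on input P=0, Q=0, R=1, S=1:
  g5 stuck-at-0: g0=0, g1=1, g2=1, g3=0, g4=1, g5=0 [stuck-at-0] → 0 — eliminated
  g5 inverted output: g0=0, g1=1, g2=1, g3=0, g4=1, g5=1 [inverted output] → 1 — matches
Only g5 inverted output reproduces the observed 1.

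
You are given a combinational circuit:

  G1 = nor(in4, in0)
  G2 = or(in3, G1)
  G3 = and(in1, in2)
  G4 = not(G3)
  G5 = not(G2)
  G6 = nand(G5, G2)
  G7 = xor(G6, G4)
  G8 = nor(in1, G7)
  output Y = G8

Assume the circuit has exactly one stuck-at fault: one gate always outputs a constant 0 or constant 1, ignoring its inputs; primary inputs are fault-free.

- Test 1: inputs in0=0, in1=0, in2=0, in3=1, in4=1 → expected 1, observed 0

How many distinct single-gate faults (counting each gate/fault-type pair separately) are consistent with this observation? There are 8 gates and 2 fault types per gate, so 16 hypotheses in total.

Fault-free: G1=0, G2=1, G3=0, G4=1, G5=0, G6=1, G7=0, G8=1 → 1. Observed 0.
  G1: none of the 2 fault types match ✗
  G2: none of the 2 fault types match ✗
  G3: stuck-at-1 ✓; others ✗
  G4: stuck-at-0 ✓; others ✗
  G5: stuck-at-1 ✓; others ✗
  G6: stuck-at-0 ✓; others ✗
  G7: stuck-at-1 ✓; others ✗
  G8: stuck-at-0 ✓; others ✗
Consistent faults: {G3 stuck-at-1, G4 stuck-at-0, G5 stuck-at-1, G6 stuck-at-0, G7 stuck-at-1, G8 stuck-at-0} — 6 in all.

6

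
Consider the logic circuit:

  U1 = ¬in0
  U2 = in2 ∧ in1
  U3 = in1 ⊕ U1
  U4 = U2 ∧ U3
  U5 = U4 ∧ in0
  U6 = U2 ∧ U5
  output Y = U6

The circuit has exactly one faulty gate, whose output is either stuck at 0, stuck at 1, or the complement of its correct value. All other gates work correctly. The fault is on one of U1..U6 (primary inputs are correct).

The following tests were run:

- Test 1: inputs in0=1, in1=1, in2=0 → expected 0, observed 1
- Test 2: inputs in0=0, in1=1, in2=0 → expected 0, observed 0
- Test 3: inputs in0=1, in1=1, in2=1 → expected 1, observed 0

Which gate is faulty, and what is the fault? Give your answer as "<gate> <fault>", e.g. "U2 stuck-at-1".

Fault-free values for test 1 (in0=1, in1=1, in2=0): U1=0, U2=0, U3=1, U4=0, U5=0, U6=0, giving Y=0. Observed 1.
Test 1: faults giving observed 1 are {U2 stuck-at-1, U2 inverted output, U6 stuck-at-1, U6 inverted output}.
Test 2 (in0=0, in1=1, in2=0): fault-free U1=1, U2=0, U3=0, U4=0, U5=0, U6=0 → 0; observed 0. Eliminates U6 stuck-at-1, U6 inverted output.
Test 3 (in0=1, in1=1, in2=1): fault-free U1=0, U2=1, U3=1, U4=1, U5=1, U6=1 → 1; observed 0. Eliminates U2 stuck-at-1.
Only U2 inverted output is consistent with every test.

U2 inverted output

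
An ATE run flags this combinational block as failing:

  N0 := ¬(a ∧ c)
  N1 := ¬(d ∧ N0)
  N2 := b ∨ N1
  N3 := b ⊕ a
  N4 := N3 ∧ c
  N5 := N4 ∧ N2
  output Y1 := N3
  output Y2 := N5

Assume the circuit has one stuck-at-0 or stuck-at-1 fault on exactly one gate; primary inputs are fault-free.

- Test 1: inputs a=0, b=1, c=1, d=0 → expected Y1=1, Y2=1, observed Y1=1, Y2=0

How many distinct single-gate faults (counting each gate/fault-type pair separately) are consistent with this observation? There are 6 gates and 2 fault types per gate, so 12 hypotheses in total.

3

Fault-free: N0=1, N1=1, N2=1, N3=1, N4=1, N5=1 → Y1=1, Y2=1. Observed Y1=1, Y2=0.
  N0 stuck-at-0: output Y1=1, Y2=1 ✗
  N0 stuck-at-1: output Y1=1, Y2=1 ✗
  N1 stuck-at-0: output Y1=1, Y2=1 ✗
  N1 stuck-at-1: output Y1=1, Y2=1 ✗
  N2 stuck-at-0: output Y1=1, Y2=0 ✓
  N2 stuck-at-1: output Y1=1, Y2=1 ✗
  N3 stuck-at-0: output Y1=0, Y2=0 ✗
  N3 stuck-at-1: output Y1=1, Y2=1 ✗
  N4 stuck-at-0: output Y1=1, Y2=0 ✓
  N4 stuck-at-1: output Y1=1, Y2=1 ✗
  N5 stuck-at-0: output Y1=1, Y2=0 ✓
  N5 stuck-at-1: output Y1=1, Y2=1 ✗
Consistent faults: {N2 stuck-at-0, N4 stuck-at-0, N5 stuck-at-0} — 3 in all.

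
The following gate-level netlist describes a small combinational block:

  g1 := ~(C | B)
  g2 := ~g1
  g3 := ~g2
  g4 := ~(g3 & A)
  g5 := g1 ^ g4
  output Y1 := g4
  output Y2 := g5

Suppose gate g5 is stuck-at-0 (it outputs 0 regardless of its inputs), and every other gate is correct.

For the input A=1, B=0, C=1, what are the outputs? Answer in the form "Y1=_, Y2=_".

Y1=1, Y2=0

Propagate with g5 forced: g1=0, g2=1, g3=0, g4=1, g5=0 [stuck-at-0].
So the outputs are Y1=1, Y2=0. (Without the fault they would be Y1=1, Y2=1.)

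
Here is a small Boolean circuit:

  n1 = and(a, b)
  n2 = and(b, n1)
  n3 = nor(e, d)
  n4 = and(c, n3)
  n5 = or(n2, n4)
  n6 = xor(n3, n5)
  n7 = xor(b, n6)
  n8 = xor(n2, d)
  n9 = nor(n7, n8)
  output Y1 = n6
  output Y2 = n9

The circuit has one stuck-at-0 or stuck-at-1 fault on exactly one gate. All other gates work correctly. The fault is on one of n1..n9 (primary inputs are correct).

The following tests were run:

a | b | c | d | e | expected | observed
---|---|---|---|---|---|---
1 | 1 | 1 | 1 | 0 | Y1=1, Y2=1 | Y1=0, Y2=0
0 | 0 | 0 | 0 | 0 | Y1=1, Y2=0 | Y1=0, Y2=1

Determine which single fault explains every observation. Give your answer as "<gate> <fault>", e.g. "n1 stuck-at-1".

Fault-free values for test 1 (a=1, b=1, c=1, d=1, e=0): n1=1, n2=1, n3=0, n4=0, n5=1, n6=1, n7=0, n8=0, n9=1, giving Y1=1, Y2=1. Observed Y1=0, Y2=0.
Test 1: faults giving observed Y1=0, Y2=0 are {n1 stuck-at-0, n2 stuck-at-0, n3 stuck-at-1, n5 stuck-at-0, n6 stuck-at-0}.
Test 2 (a=0, b=0, c=0, d=0, e=0): fault-free n1=0, n2=0, n3=1, n4=0, n5=0, n6=1, n7=1, n8=0, n9=0 → Y1=1, Y2=0; observed Y1=0, Y2=1. Eliminates n1 stuck-at-0, n2 stuck-at-0, n3 stuck-at-1, n5 stuck-at-0.
Only n6 stuck-at-0 is consistent with every test.

n6 stuck-at-0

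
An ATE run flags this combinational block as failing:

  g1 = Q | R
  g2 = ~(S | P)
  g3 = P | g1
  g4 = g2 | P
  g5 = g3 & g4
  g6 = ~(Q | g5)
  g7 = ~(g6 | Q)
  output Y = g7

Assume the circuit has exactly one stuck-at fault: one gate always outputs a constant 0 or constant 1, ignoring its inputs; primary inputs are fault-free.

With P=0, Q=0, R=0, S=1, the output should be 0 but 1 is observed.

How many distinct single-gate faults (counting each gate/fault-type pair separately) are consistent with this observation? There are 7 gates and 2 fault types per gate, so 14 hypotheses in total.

3

Fault-free: g1=0, g2=0, g3=0, g4=0, g5=0, g6=1, g7=0 → 0. Observed 1.
  g1 stuck-at-0: output 0 ✗
  g1 stuck-at-1: output 0 ✗
  g2 stuck-at-0: output 0 ✗
  g2 stuck-at-1: output 0 ✗
  g3 stuck-at-0: output 0 ✗
  g3 stuck-at-1: output 0 ✗
  g4 stuck-at-0: output 0 ✗
  g4 stuck-at-1: output 0 ✗
  g5 stuck-at-0: output 0 ✗
  g5 stuck-at-1: output 1 ✓
  g6 stuck-at-0: output 1 ✓
  g6 stuck-at-1: output 0 ✗
  g7 stuck-at-0: output 0 ✗
  g7 stuck-at-1: output 1 ✓
Consistent faults: {g5 stuck-at-1, g6 stuck-at-0, g7 stuck-at-1} — 3 in all.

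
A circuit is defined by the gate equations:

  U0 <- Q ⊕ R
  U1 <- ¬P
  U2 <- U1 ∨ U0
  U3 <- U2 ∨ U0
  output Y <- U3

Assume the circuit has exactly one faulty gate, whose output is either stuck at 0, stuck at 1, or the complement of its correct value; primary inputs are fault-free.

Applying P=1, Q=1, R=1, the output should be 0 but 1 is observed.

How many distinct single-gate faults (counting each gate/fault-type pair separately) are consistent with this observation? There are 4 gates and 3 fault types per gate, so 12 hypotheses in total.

Fault-free: U0=0, U1=0, U2=0, U3=0 → 0. Observed 1.
  U0 stuck-at-0: output 0 ✗
  U0 stuck-at-1: output 1 ✓
  U0 inverted output: output 1 ✓
  U1 stuck-at-0: output 0 ✗
  U1 stuck-at-1: output 1 ✓
  U1 inverted output: output 1 ✓
  U2 stuck-at-0: output 0 ✗
  U2 stuck-at-1: output 1 ✓
  U2 inverted output: output 1 ✓
  U3 stuck-at-0: output 0 ✗
  U3 stuck-at-1: output 1 ✓
  U3 inverted output: output 1 ✓
Consistent faults: {U0 stuck-at-1, U0 inverted output, U1 stuck-at-1, U1 inverted output, U2 stuck-at-1, U2 inverted output, U3 stuck-at-1, U3 inverted output} — 8 in all.

8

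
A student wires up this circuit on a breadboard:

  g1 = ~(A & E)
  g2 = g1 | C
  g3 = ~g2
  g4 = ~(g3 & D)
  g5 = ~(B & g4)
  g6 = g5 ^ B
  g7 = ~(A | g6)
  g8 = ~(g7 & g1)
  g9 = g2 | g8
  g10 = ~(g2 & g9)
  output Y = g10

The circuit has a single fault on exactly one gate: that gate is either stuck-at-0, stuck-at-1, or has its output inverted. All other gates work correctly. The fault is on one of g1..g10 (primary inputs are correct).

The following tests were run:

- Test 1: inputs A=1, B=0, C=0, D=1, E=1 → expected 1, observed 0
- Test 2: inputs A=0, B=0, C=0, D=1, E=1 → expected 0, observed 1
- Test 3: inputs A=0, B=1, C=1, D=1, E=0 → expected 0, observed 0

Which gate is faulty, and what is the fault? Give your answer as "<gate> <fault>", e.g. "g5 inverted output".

g1 inverted output

Fault-free values for test 1 (A=1, B=0, C=0, D=1, E=1): g1=0, g2=0, g3=1, g4=0, g5=1, g6=1, g7=0, g8=1, g9=1, g10=1, giving Y=1. Observed 0.
Test 1: faults giving observed 0 are {g1 stuck-at-1, g1 inverted output, g2 stuck-at-1, g2 inverted output, g10 stuck-at-0, g10 inverted output}.
Test 2 (A=0, B=0, C=0, D=1, E=1): fault-free g1=1, g2=1, g3=0, g4=1, g5=1, g6=1, g7=0, g8=1, g9=1, g10=0 → 0; observed 1. Eliminates g1 stuck-at-1, g2 stuck-at-1, g10 stuck-at-0.
Test 3 (A=0, B=1, C=1, D=1, E=0): fault-free g1=1, g2=1, g3=0, g4=1, g5=0, g6=1, g7=0, g8=1, g9=1, g10=0 → 0; observed 0. Eliminates g2 inverted output, g10 inverted output.
Only g1 inverted output is consistent with every test.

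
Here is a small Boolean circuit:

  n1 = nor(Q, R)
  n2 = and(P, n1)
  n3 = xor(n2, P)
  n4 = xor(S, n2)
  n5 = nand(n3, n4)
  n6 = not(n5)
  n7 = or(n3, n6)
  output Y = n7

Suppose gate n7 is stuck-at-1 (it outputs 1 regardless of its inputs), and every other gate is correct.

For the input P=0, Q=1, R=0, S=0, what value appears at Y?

Propagate with n7 forced: n1=0, n2=0, n3=0, n4=0, n5=1, n6=0, n7=1 [stuck-at-1].
So Y = 1. (Without the fault it would be 0.)

1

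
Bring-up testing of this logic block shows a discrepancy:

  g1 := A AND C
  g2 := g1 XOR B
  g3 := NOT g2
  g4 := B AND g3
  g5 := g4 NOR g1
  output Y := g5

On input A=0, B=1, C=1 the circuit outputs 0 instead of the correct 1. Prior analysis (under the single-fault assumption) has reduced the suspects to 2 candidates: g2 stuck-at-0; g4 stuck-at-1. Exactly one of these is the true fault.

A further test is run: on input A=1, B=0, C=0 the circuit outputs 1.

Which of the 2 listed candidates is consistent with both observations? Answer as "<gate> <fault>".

Evaluate each candidate on input A=1, B=0, C=0:
  g2 stuck-at-0: g1=0, g2=0 [stuck-at-0], g3=1, g4=0, g5=1 → 1 — matches
  g4 stuck-at-1: g1=0, g2=0, g3=1, g4=1 [stuck-at-1], g5=0 → 0 — eliminated
Only g2 stuck-at-0 reproduces the observed 1.

g2 stuck-at-0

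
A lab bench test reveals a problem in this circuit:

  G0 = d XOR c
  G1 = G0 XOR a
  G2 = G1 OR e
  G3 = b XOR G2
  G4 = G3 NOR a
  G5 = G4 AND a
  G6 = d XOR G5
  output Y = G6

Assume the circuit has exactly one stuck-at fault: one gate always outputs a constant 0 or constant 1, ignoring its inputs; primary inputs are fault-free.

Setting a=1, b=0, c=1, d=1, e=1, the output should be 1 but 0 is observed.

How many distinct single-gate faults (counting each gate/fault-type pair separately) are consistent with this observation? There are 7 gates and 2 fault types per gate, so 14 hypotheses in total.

3

Fault-free: G0=0, G1=1, G2=1, G3=1, G4=0, G5=0, G6=1 → 1. Observed 0.
  G0 stuck-at-0: output 1 ✗
  G0 stuck-at-1: output 1 ✗
  G1 stuck-at-0: output 1 ✗
  G1 stuck-at-1: output 1 ✗
  G2 stuck-at-0: output 1 ✗
  G2 stuck-at-1: output 1 ✗
  G3 stuck-at-0: output 1 ✗
  G3 stuck-at-1: output 1 ✗
  G4 stuck-at-0: output 1 ✗
  G4 stuck-at-1: output 0 ✓
  G5 stuck-at-0: output 1 ✗
  G5 stuck-at-1: output 0 ✓
  G6 stuck-at-0: output 0 ✓
  G6 stuck-at-1: output 1 ✗
Consistent faults: {G4 stuck-at-1, G5 stuck-at-1, G6 stuck-at-0} — 3 in all.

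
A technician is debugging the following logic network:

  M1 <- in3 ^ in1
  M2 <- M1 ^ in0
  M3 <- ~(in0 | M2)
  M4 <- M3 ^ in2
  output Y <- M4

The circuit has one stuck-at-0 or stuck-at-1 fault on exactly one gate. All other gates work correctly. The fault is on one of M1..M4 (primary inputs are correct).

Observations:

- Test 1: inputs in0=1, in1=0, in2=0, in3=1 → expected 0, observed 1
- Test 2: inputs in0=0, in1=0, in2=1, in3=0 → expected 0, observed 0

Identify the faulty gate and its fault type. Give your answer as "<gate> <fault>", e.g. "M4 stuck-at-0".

Fault-free values for test 1 (in0=1, in1=0, in2=0, in3=1): M1=1, M2=0, M3=0, M4=0, giving Y=0. Observed 1.
Test 1: faults giving observed 1 are {M3 stuck-at-1, M4 stuck-at-1}.
Test 2 (in0=0, in1=0, in2=1, in3=0): fault-free M1=0, M2=0, M3=1, M4=0 → 0; observed 0. Eliminates M4 stuck-at-1.
Only M3 stuck-at-1 is consistent with every test.

M3 stuck-at-1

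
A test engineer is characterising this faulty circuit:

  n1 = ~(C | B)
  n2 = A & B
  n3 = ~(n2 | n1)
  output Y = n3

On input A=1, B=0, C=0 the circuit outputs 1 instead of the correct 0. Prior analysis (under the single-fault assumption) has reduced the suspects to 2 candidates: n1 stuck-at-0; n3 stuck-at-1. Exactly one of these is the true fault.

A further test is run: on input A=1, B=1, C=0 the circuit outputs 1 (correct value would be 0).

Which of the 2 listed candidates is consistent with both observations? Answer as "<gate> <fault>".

Evaluate each candidate on input A=1, B=1, C=0:
  n1 stuck-at-0: n1=0 [stuck-at-0], n2=1, n3=0 → 0 — eliminated
  n3 stuck-at-1: n1=0, n2=1, n3=1 [stuck-at-1] → 1 — matches
Only n3 stuck-at-1 reproduces the observed 1.

n3 stuck-at-1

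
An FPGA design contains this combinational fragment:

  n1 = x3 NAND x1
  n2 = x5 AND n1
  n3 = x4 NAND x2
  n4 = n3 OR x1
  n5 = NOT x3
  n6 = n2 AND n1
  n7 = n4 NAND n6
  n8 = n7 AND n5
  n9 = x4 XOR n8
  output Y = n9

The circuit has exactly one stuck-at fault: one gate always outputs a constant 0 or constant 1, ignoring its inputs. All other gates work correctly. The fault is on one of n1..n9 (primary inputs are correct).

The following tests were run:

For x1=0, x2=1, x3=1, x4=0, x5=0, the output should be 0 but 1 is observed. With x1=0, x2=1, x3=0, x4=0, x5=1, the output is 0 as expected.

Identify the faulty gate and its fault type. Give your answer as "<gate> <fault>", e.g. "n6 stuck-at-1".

n5 stuck-at-1

Fault-free values for test 1 (x1=0, x2=1, x3=1, x4=0, x5=0): n1=1, n2=0, n3=1, n4=1, n5=0, n6=0, n7=1, n8=0, n9=0, giving Y=0. Observed 1.
Test 1: faults giving observed 1 are {n5 stuck-at-1, n8 stuck-at-1, n9 stuck-at-1}.
Test 2 (x1=0, x2=1, x3=0, x4=0, x5=1): fault-free n1=1, n2=1, n3=1, n4=1, n5=1, n6=1, n7=0, n8=0, n9=0 → 0; observed 0. Eliminates n8 stuck-at-1, n9 stuck-at-1.
Only n5 stuck-at-1 is consistent with every test.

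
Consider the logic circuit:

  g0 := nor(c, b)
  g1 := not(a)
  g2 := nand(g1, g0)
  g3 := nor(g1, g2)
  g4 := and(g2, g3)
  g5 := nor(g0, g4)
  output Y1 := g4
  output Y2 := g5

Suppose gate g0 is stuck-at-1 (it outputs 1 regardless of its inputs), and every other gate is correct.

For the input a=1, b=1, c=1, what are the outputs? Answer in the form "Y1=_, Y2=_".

Y1=0, Y2=0

Propagate with g0 forced: g0=1 [stuck-at-1], g1=0, g2=1, g3=0, g4=0, g5=0.
So the outputs are Y1=0, Y2=0. (Without the fault they would be Y1=0, Y2=1.)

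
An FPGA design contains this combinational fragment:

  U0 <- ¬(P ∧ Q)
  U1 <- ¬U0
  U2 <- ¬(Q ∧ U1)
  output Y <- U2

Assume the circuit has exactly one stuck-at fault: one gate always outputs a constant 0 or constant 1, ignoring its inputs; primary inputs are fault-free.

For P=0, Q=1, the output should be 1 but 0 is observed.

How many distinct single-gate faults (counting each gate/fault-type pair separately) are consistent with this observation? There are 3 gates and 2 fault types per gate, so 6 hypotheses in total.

3

Fault-free: U0=1, U1=0, U2=1 → 1. Observed 0.
  U0 stuck-at-0: output 0 ✓
  U0 stuck-at-1: output 1 ✗
  U1 stuck-at-0: output 1 ✗
  U1 stuck-at-1: output 0 ✓
  U2 stuck-at-0: output 0 ✓
  U2 stuck-at-1: output 1 ✗
Consistent faults: {U0 stuck-at-0, U1 stuck-at-1, U2 stuck-at-0} — 3 in all.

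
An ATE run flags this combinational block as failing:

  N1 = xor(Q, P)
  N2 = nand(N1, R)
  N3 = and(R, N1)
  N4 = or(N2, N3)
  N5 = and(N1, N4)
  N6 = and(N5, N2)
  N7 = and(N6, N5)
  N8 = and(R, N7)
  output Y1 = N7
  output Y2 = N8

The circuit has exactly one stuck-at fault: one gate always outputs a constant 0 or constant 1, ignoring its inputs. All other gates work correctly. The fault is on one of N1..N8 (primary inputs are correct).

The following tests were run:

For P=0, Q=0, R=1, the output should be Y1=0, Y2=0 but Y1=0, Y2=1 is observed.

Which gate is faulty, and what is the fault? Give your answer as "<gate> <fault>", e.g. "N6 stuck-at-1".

Fault-free values for test 1 (P=0, Q=0, R=1): N1=0, N2=1, N3=0, N4=1, N5=0, N6=0, N7=0, N8=0, giving Y1=0, Y2=0. Observed Y1=0, Y2=1.
Test 1: faults giving observed Y1=0, Y2=1 are {N8 stuck-at-1}.
Only N8 stuck-at-1 is consistent with every test.

N8 stuck-at-1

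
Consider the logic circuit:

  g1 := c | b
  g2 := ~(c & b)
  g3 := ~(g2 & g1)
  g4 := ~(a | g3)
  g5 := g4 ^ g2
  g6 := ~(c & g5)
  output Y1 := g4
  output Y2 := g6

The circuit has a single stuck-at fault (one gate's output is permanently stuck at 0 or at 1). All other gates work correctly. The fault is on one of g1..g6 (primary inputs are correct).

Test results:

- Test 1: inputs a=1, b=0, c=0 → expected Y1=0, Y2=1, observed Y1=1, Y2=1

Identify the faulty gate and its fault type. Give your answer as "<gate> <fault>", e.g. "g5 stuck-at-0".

Fault-free values for test 1 (a=1, b=0, c=0): g1=0, g2=1, g3=1, g4=0, g5=1, g6=1, giving Y1=0, Y2=1. Observed Y1=1, Y2=1.
Test 1: faults giving observed Y1=1, Y2=1 are {g4 stuck-at-1}.
Only g4 stuck-at-1 is consistent with every test.

g4 stuck-at-1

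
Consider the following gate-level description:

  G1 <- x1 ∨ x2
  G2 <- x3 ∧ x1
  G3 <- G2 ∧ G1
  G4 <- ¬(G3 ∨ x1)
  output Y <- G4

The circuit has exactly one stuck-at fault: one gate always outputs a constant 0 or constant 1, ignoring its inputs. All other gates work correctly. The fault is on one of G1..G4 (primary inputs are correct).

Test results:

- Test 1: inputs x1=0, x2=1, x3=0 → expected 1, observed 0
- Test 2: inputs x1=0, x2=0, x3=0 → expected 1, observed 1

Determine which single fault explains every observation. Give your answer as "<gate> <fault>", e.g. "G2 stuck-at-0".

Fault-free values for test 1 (x1=0, x2=1, x3=0): G1=1, G2=0, G3=0, G4=1, giving Y=1. Observed 0.
Test 1: faults giving observed 0 are {G2 stuck-at-1, G3 stuck-at-1, G4 stuck-at-0}.
Test 2 (x1=0, x2=0, x3=0): fault-free G1=0, G2=0, G3=0, G4=1 → 1; observed 1. Eliminates G3 stuck-at-1, G4 stuck-at-0.
Only G2 stuck-at-1 is consistent with every test.

G2 stuck-at-1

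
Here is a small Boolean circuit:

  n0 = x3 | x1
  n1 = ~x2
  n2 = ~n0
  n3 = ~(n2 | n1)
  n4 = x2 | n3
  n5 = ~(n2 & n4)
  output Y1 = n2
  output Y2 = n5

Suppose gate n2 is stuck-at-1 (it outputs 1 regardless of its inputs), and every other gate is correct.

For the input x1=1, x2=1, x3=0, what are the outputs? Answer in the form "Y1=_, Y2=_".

Propagate with n2 forced: n0=1, n1=0, n2=1 [stuck-at-1], n3=0, n4=1, n5=0.
So the outputs are Y1=1, Y2=0. (Without the fault they would be Y1=0, Y2=1.)

Y1=1, Y2=0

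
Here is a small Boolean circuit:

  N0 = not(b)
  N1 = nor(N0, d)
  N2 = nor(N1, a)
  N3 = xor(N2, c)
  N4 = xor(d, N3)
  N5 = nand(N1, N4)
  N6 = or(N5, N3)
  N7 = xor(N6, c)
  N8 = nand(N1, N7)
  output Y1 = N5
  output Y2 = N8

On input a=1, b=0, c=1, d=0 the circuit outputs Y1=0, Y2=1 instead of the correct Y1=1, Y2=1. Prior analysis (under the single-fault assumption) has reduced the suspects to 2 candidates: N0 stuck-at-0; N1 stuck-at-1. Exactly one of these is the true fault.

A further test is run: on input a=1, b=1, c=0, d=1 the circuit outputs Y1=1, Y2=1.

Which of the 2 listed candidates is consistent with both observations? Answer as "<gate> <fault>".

N0 stuck-at-0

Evaluate each candidate on input a=1, b=1, c=0, d=1:
  N0 stuck-at-0: N0=0 [stuck-at-0], N1=0, N2=0, N3=0, N4=1, N5=1, N6=1, N7=1, N8=1 → Y1=1, Y2=1 — matches
  N1 stuck-at-1: N0=0, N1=1 [stuck-at-1], N2=0, N3=0, N4=1, N5=0, N6=0, N7=0, N8=1 → Y1=0, Y2=1 — eliminated
Only N0 stuck-at-0 reproduces the observed Y1=1, Y2=1.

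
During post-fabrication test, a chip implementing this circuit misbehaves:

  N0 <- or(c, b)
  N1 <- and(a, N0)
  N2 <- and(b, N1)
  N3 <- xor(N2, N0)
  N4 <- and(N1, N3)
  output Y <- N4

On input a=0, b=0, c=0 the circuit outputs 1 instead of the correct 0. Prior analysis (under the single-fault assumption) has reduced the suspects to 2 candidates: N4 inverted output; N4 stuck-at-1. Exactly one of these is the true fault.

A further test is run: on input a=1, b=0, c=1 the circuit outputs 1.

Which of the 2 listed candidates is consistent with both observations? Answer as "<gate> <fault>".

Evaluate each candidate on input a=1, b=0, c=1:
  N4 inverted output: N0=1, N1=1, N2=0, N3=1, N4=0 [inverted output] → 0 — eliminated
  N4 stuck-at-1: N0=1, N1=1, N2=0, N3=1, N4=1 [stuck-at-1] → 1 — matches
Only N4 stuck-at-1 reproduces the observed 1.

N4 stuck-at-1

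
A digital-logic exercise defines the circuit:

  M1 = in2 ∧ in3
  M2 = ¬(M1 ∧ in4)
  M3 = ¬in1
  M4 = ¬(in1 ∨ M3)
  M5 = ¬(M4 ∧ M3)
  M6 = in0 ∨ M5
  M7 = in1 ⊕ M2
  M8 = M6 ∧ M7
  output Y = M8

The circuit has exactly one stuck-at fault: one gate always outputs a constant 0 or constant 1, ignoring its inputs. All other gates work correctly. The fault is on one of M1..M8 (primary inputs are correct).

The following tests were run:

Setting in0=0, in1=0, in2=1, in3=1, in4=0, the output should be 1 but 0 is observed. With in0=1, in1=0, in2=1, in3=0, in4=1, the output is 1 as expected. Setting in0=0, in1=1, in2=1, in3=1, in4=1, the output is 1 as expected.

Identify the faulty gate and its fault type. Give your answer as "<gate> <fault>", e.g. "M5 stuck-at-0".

Fault-free values for test 1 (in0=0, in1=0, in2=1, in3=1, in4=0): M1=1, M2=1, M3=1, M4=0, M5=1, M6=1, M7=1, M8=1, giving Y=1. Observed 0.
Test 1: faults giving observed 0 are {M2 stuck-at-0, M4 stuck-at-1, M5 stuck-at-0, M6 stuck-at-0, M7 stuck-at-0, M8 stuck-at-0}.
Test 2 (in0=1, in1=0, in2=1, in3=0, in4=1): fault-free M1=0, M2=1, M3=1, M4=0, M5=1, M6=1, M7=1, M8=1 → 1; observed 1. Eliminates M2 stuck-at-0, M6 stuck-at-0, M7 stuck-at-0, M8 stuck-at-0.
Test 3 (in0=0, in1=1, in2=1, in3=1, in4=1): fault-free M1=1, M2=0, M3=0, M4=0, M5=1, M6=1, M7=1, M8=1 → 1; observed 1. Eliminates M5 stuck-at-0.
Only M4 stuck-at-1 is consistent with every test.

M4 stuck-at-1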